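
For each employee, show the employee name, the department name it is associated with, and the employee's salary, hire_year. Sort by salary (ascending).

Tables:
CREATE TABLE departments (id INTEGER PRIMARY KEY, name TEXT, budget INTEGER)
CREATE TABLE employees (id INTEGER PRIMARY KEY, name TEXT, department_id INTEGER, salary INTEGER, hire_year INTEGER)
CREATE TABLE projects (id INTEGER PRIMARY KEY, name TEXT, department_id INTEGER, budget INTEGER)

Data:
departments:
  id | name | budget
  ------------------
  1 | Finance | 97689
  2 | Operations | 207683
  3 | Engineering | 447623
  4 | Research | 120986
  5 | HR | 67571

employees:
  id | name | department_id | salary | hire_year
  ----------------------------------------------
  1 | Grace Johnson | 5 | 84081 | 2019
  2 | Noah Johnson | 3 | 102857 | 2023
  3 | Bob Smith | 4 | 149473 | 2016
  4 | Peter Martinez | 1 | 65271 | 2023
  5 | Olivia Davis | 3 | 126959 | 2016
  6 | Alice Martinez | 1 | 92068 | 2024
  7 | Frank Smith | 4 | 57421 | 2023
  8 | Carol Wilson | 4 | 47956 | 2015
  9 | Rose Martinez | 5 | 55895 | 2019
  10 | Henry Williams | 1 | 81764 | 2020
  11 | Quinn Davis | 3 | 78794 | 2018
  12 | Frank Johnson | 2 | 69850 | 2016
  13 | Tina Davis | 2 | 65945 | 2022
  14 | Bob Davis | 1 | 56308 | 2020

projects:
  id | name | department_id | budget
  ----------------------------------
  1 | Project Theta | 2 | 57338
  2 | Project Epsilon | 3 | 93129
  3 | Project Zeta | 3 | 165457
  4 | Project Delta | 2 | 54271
SELECT c.name, p.name AS department, c.salary, c.hire_year FROM employees c JOIN departments p ON c.department_id = p.id ORDER BY c.salary ASC

Execution result:
name | department | salary | hire_year
Carol Wilson | Research | 47956 | 2015
Rose Martinez | HR | 55895 | 2019
Bob Davis | Finance | 56308 | 2020
Frank Smith | Research | 57421 | 2023
Peter Martinez | Finance | 65271 | 2023
Tina Davis | Operations | 65945 | 2022
Frank Johnson | Operations | 69850 | 2016
Quinn Davis | Engineering | 78794 | 2018
Henry Williams | Finance | 81764 | 2020
Grace Johnson | HR | 84081 | 2019
Alice Martinez | Finance | 92068 | 2024
Noah Johnson | Engineering | 102857 | 2023
Olivia Davis | Engineering | 126959 | 2016
Bob Smith | Research | 149473 | 2016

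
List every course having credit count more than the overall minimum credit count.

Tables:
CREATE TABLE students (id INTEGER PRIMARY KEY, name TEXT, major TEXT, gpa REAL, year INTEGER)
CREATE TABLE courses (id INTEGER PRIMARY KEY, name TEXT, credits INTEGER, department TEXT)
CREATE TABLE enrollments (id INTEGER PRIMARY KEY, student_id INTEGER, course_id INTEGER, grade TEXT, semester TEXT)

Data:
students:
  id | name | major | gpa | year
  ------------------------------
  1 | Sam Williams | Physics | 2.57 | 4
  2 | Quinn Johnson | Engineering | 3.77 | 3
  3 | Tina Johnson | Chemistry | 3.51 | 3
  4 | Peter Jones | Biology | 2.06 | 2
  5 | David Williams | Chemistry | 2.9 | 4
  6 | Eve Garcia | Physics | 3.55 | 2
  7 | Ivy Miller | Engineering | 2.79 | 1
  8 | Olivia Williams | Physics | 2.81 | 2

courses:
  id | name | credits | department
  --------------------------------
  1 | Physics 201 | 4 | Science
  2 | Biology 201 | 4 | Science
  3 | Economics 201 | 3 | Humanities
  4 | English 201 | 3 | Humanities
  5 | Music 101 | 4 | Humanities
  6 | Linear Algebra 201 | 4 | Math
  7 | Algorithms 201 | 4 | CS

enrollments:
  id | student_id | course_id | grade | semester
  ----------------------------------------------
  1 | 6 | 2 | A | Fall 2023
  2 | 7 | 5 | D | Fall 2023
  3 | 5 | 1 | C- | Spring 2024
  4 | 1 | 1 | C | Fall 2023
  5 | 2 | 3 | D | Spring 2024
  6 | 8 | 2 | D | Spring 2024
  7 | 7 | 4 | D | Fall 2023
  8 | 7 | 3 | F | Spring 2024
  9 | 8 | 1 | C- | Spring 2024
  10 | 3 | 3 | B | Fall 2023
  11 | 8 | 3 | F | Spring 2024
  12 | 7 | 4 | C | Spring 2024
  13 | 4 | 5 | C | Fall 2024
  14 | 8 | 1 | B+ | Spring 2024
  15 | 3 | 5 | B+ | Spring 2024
SELECT name, credits FROM courses WHERE credits > (SELECT MIN(credits) FROM courses)

Execution result:
name | credits
Physics 201 | 4
Biology 201 | 4
Music 101 | 4
Linear Algebra 201 | 4
Algorithms 201 | 4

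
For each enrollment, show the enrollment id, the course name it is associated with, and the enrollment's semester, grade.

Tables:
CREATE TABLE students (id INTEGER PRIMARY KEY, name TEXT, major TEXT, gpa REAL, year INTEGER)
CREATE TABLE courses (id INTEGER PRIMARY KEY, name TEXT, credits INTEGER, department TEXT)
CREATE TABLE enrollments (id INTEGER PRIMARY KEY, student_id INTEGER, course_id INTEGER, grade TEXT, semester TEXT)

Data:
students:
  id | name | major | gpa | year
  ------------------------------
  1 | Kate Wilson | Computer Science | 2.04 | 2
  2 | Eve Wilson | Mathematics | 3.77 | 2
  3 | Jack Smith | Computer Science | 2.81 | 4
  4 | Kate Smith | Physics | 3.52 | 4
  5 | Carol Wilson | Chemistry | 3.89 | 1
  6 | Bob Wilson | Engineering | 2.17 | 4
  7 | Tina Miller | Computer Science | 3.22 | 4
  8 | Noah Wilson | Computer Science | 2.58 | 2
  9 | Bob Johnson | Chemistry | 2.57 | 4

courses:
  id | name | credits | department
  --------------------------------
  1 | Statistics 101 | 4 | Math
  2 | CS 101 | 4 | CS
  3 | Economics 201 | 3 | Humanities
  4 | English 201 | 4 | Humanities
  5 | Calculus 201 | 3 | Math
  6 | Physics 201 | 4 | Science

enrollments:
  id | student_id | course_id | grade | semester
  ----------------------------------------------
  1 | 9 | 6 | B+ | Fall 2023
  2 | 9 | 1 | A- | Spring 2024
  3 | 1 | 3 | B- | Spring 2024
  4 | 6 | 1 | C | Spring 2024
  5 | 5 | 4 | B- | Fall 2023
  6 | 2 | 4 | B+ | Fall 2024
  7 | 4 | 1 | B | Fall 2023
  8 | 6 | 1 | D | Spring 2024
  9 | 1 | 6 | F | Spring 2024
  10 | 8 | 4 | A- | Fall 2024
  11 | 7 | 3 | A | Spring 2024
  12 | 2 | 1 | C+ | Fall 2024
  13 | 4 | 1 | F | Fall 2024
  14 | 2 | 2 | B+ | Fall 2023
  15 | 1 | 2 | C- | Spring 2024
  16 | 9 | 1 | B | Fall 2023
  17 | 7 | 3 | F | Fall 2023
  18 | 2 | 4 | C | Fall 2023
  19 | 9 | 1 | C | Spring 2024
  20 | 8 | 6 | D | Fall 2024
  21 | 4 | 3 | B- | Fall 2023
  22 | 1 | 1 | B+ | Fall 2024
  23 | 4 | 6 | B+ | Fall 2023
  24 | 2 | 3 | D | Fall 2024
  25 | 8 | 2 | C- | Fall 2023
SELECT c.id, p.name AS course, c.semester, c.grade FROM enrollments c JOIN courses p ON c.course_id = p.id

Execution result:
id | course | semester | grade
1 | Physics 201 | Fall 2023 | B+
2 | Statistics 101 | Spring 2024 | A-
3 | Economics 201 | Spring 2024 | B-
4 | Statistics 101 | Spring 2024 | C
5 | English 201 | Fall 2023 | B-
6 | English 201 | Fall 2024 | B+
7 | Statistics 101 | Fall 2023 | B
8 | Statistics 101 | Spring 2024 | D
9 | Physics 201 | Spring 2024 | F
10 | English 201 | Fall 2024 | A-
11 | Economics 201 | Spring 2024 | A
12 | Statistics 101 | Fall 2024 | C+
13 | Statistics 101 | Fall 2024 | F
14 | CS 101 | Fall 2023 | B+
15 | CS 101 | Spring 2024 | C-
16 | Statistics 101 | Fall 2023 | B
17 | Economics 201 | Fall 2023 | F
18 | English 201 | Fall 2023 | C
19 | Statistics 101 | Spring 2024 | C
20 | Physics 201 | Fall 2024 | D
21 | Economics 201 | Fall 2023 | B-
22 | Statistics 101 | Fall 2024 | B+
23 | Physics 201 | Fall 2023 | B+
24 | Economics 201 | Fall 2024 | D
25 | CS 101 | Fall 2023 | C-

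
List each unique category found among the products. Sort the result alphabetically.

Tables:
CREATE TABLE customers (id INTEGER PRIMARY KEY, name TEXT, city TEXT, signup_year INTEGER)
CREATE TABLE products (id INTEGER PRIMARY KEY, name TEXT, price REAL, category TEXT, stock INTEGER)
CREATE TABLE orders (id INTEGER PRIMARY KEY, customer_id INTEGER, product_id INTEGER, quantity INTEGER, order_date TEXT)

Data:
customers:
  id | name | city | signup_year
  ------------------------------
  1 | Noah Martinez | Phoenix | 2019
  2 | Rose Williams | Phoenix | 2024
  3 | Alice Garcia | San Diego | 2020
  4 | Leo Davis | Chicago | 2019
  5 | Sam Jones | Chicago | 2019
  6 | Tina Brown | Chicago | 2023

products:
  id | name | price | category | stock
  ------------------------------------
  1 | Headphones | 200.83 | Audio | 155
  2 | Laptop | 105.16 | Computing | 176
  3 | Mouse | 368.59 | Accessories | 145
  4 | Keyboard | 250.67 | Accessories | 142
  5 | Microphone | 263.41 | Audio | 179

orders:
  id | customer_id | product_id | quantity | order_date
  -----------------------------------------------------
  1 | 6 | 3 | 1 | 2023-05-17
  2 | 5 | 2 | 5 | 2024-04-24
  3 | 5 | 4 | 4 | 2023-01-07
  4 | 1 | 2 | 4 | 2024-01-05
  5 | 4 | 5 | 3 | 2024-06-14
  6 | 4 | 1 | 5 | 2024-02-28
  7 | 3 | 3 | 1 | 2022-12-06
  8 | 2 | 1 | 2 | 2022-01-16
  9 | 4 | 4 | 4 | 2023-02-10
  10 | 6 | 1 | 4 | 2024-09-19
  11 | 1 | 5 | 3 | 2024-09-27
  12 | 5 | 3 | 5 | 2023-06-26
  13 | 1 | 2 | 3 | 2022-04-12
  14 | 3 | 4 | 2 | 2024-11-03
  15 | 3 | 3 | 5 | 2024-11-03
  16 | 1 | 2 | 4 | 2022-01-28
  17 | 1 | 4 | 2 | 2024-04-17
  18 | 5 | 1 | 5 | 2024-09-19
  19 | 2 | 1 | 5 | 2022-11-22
SELECT DISTINCT category FROM products ORDER BY category

Execution result:
category
Accessories
Audio
Computing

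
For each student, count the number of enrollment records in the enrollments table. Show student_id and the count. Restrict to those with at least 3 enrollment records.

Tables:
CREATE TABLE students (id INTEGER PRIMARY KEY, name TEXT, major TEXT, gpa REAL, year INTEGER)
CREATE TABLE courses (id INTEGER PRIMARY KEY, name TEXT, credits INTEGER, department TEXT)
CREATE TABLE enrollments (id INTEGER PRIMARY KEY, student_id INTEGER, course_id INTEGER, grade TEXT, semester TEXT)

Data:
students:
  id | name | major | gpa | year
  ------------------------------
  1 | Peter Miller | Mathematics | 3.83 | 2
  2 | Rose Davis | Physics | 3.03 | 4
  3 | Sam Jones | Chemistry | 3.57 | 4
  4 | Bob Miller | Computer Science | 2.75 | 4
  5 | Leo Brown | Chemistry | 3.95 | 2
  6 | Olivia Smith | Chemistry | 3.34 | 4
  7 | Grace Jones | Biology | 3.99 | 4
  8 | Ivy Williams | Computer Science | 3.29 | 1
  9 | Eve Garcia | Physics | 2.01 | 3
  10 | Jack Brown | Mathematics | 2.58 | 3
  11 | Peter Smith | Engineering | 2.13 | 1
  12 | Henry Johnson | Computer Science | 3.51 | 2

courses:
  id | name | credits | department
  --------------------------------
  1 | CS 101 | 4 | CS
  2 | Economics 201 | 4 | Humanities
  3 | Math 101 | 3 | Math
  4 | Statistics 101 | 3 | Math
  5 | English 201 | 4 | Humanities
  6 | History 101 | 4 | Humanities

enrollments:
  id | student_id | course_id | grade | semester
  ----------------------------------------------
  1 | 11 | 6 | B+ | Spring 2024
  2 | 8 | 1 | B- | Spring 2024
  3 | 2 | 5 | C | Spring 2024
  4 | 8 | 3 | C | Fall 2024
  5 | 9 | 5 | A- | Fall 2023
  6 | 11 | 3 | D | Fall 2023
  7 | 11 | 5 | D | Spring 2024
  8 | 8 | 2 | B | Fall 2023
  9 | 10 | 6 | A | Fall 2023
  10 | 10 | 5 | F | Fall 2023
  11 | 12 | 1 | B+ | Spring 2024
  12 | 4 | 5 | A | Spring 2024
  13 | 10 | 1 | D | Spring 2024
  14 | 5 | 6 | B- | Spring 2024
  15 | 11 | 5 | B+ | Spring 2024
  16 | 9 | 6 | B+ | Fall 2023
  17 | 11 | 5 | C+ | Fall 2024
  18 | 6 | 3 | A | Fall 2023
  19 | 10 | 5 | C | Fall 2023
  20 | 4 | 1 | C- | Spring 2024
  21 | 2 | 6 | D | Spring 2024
SELECT student_id, COUNT(*) AS enrollment_count FROM enrollments GROUP BY student_id HAVING COUNT(*) >= 3

Execution result:
student_id | enrollment_count
8 | 3
10 | 4
11 | 5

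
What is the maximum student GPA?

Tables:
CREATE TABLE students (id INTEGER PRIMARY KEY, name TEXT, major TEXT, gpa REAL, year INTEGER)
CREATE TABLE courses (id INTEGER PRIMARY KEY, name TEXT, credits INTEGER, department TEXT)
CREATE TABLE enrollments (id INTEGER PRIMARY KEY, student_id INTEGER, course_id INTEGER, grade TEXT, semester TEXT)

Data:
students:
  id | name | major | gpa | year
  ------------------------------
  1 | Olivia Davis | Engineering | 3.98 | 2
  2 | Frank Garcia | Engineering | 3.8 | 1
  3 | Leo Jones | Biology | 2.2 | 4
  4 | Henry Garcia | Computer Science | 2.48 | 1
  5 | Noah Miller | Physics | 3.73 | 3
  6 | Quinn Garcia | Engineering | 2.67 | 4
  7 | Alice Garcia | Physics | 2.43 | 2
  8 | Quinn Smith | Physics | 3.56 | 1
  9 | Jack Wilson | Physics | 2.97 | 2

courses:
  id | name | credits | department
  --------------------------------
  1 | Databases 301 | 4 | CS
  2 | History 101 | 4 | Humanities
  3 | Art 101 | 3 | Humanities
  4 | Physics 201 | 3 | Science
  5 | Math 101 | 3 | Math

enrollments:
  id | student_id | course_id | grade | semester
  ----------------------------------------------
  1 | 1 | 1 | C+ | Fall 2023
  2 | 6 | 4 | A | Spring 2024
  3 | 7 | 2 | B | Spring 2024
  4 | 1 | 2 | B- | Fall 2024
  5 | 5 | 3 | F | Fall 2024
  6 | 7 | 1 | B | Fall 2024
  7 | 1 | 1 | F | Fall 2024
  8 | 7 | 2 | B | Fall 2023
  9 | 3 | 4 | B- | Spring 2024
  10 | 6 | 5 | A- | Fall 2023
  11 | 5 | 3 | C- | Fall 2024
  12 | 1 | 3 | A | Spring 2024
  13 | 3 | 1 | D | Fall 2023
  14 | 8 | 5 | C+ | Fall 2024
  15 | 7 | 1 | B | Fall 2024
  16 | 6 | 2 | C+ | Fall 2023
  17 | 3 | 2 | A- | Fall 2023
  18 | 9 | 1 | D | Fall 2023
SELECT MAX(gpa) FROM students

Execution result:
3.98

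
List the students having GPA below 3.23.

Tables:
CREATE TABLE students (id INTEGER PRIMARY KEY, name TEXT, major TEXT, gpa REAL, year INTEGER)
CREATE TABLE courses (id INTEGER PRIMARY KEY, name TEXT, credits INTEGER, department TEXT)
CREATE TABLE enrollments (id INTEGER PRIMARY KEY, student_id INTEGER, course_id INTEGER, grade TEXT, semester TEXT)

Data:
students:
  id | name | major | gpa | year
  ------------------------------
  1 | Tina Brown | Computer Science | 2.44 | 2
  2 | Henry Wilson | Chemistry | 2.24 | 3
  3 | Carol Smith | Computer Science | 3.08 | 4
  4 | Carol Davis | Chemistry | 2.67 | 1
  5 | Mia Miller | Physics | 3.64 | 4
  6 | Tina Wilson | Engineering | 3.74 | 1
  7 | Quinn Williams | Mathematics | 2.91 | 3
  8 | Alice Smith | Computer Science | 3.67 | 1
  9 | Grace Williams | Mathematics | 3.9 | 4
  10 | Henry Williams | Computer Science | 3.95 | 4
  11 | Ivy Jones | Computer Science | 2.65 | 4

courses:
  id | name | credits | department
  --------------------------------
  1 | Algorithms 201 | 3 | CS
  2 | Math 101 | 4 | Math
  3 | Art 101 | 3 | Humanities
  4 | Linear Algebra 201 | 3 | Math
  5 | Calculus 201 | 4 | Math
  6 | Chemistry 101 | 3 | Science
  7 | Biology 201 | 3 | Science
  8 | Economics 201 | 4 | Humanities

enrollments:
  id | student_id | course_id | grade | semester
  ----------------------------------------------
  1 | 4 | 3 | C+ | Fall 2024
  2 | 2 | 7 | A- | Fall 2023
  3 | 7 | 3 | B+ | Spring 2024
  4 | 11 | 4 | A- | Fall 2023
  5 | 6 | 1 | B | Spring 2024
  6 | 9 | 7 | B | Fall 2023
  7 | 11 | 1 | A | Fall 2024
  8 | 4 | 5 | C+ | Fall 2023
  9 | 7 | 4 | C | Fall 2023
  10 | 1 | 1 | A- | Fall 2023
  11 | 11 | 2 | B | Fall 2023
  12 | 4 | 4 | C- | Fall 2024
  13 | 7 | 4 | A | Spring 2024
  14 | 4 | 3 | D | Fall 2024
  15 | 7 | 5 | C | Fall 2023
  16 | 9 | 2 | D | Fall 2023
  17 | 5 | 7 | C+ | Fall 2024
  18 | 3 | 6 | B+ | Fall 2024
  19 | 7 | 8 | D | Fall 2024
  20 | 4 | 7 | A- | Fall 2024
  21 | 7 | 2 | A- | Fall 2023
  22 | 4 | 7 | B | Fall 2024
SELECT name, gpa FROM students WHERE gpa < 3.23

Execution result:
name | gpa
Tina Brown | 2.44
Henry Wilson | 2.24
Carol Smith | 3.08
Carol Davis | 2.67
Quinn Williams | 2.91
Ivy Jones | 2.65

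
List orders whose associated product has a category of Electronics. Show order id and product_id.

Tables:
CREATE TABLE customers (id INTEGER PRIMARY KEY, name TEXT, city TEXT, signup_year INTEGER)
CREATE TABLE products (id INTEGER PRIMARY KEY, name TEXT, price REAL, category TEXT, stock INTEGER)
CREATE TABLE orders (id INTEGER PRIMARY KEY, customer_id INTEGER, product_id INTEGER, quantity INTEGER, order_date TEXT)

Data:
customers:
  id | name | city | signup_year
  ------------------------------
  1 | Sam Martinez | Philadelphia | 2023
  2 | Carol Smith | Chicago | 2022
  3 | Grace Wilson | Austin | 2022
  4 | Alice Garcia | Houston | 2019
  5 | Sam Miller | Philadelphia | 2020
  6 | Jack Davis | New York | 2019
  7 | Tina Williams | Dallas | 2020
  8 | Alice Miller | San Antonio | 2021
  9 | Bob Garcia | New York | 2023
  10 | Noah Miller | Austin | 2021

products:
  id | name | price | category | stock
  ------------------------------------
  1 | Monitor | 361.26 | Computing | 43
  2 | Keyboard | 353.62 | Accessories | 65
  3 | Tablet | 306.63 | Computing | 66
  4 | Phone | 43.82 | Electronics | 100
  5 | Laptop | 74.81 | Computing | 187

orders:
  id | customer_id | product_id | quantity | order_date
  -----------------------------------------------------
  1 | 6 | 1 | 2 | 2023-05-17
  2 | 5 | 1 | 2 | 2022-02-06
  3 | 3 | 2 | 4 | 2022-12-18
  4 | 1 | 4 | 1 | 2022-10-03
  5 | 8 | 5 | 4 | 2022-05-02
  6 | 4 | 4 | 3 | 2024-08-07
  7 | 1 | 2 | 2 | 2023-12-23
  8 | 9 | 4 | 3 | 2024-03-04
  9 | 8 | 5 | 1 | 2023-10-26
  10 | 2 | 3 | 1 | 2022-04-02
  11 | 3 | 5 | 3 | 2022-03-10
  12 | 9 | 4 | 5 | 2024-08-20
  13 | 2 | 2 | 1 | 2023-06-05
SELECT id, product_id FROM orders WHERE product_id IN (SELECT id FROM products WHERE category = 'Electronics')

Execution result:
id | product_id
4 | 4
6 | 4
8 | 4
12 | 4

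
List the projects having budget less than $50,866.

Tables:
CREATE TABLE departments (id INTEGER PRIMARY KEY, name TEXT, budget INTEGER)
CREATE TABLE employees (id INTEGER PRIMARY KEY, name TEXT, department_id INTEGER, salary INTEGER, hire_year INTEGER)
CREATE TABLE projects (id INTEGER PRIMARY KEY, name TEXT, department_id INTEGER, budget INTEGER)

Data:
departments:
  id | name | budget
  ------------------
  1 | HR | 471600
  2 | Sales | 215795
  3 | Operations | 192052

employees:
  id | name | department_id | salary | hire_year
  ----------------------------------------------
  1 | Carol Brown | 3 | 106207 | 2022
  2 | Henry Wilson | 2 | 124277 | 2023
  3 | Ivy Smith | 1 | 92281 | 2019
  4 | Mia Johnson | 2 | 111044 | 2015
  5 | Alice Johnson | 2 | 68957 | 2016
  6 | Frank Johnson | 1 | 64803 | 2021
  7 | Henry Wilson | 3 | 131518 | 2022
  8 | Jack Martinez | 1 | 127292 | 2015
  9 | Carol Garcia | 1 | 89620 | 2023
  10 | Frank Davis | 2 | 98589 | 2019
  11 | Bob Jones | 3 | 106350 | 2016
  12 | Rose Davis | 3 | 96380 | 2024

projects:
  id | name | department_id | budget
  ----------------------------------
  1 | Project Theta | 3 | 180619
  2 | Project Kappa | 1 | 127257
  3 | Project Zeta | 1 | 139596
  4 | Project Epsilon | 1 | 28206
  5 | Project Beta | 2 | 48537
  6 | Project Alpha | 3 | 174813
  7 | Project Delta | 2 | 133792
SELECT name, budget FROM projects WHERE budget < 50866

Execution result:
name | budget
Project Epsilon | 28206
Project Beta | 48537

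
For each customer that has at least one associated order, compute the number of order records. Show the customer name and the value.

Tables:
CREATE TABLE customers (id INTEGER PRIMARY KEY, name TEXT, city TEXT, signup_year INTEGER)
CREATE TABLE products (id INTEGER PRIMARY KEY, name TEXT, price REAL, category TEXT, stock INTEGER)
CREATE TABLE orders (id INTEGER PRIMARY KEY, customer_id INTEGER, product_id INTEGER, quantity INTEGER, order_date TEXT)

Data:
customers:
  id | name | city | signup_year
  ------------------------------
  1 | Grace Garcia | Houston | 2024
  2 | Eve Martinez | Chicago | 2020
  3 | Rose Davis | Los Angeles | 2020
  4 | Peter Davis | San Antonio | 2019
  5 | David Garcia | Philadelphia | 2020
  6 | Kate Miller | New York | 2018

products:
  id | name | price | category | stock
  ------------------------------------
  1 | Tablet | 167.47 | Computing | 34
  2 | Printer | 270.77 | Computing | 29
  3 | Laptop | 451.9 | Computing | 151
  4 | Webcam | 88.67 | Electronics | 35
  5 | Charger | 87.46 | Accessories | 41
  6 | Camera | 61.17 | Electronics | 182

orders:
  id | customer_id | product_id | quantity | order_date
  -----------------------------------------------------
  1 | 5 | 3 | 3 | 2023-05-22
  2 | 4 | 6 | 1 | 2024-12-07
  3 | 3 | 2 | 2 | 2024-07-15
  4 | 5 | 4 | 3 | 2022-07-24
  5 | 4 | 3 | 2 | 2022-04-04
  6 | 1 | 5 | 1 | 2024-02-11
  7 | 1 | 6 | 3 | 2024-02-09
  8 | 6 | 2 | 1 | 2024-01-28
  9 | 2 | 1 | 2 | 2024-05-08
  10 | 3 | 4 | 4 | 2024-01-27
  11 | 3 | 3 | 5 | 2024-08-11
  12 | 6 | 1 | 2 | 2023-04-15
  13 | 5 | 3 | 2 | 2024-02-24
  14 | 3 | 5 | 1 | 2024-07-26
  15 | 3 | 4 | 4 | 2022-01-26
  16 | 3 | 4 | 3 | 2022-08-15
SELECT p.name, COUNT(*) AS n FROM orders c JOIN customers p ON c.customer_id = p.id GROUP BY p.id, p.name

Execution result:
name | n
Grace Garcia | 2
Eve Martinez | 1
Rose Davis | 6
Peter Davis | 2
David Garcia | 3
Kate Miller | 2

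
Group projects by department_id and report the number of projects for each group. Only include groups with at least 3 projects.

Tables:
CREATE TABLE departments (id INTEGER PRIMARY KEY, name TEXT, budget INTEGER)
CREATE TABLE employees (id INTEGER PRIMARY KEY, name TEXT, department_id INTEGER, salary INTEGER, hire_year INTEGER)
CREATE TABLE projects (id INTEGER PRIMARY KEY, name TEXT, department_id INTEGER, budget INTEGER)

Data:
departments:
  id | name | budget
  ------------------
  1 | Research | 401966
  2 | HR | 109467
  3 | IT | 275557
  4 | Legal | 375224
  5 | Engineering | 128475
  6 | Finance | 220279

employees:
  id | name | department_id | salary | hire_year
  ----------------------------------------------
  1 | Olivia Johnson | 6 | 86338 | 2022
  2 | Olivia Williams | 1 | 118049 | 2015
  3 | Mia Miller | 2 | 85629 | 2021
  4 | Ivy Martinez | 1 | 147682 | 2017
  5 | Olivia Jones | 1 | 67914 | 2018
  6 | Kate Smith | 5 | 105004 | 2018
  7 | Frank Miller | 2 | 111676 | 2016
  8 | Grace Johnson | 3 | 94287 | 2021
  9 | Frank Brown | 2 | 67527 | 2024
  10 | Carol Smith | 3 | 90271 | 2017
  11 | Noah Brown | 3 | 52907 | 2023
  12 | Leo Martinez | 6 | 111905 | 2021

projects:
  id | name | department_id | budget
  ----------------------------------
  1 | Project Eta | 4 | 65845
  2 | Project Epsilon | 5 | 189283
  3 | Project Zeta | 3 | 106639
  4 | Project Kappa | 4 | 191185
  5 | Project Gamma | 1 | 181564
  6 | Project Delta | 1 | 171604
SELECT department_id, COUNT(*) AS n FROM projects GROUP BY department_id HAVING COUNT(*) >= 3

Execution result:
(no rows)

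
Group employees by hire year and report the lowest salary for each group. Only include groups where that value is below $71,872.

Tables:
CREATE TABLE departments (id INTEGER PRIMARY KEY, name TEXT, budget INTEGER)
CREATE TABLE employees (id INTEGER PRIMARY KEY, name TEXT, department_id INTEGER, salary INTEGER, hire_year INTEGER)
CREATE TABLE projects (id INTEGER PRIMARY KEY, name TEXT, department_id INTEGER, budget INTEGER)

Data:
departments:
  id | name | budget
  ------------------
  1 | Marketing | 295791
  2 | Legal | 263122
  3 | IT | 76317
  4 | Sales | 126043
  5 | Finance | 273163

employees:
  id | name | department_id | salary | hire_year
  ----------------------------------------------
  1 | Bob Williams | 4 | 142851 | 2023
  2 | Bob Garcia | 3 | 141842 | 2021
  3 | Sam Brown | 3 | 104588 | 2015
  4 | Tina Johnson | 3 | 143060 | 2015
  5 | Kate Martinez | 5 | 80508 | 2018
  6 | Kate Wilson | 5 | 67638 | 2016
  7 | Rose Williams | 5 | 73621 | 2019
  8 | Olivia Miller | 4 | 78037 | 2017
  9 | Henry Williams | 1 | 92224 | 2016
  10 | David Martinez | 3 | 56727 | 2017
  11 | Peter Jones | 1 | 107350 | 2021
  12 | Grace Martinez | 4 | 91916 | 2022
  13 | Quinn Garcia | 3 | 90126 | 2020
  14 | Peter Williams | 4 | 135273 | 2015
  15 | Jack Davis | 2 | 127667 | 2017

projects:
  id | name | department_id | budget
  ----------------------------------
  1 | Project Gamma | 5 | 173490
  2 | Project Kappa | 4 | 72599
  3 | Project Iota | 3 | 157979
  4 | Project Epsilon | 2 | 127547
SELECT hire_year, MIN(salary) AS min_salary FROM employees GROUP BY hire_year HAVING MIN(salary) < 71872

Execution result:
hire_year | min_salary
2016 | 67638
2017 | 56727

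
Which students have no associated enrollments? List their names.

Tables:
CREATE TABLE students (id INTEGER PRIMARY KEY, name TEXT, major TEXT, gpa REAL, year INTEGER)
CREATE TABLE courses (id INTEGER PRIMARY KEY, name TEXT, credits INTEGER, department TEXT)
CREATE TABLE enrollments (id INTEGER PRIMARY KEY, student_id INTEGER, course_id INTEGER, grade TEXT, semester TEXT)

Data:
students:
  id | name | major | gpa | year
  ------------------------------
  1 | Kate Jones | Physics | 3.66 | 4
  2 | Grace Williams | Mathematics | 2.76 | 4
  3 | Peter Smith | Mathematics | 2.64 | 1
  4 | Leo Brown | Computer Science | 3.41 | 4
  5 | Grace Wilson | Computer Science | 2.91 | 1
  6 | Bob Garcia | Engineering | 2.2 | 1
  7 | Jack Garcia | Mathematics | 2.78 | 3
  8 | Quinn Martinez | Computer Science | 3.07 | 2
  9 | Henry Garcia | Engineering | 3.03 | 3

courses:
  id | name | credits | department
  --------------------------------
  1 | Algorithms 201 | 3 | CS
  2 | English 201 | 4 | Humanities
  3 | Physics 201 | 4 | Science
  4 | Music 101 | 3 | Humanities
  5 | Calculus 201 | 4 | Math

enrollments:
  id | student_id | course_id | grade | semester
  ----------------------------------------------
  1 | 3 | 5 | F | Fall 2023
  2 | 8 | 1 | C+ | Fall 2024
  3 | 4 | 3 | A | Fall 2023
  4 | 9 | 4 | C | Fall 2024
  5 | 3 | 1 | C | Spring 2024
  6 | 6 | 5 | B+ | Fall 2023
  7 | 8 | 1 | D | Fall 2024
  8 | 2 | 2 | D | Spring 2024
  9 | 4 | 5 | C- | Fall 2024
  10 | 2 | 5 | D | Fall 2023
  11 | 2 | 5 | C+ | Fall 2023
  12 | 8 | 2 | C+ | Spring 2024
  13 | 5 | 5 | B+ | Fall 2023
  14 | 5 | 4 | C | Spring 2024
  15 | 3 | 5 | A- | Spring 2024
SELECT p.name FROM students p LEFT JOIN enrollments c ON c.student_id = p.id WHERE c.id IS NULL

Execution result:
name
Kate Jones
Jack Garcia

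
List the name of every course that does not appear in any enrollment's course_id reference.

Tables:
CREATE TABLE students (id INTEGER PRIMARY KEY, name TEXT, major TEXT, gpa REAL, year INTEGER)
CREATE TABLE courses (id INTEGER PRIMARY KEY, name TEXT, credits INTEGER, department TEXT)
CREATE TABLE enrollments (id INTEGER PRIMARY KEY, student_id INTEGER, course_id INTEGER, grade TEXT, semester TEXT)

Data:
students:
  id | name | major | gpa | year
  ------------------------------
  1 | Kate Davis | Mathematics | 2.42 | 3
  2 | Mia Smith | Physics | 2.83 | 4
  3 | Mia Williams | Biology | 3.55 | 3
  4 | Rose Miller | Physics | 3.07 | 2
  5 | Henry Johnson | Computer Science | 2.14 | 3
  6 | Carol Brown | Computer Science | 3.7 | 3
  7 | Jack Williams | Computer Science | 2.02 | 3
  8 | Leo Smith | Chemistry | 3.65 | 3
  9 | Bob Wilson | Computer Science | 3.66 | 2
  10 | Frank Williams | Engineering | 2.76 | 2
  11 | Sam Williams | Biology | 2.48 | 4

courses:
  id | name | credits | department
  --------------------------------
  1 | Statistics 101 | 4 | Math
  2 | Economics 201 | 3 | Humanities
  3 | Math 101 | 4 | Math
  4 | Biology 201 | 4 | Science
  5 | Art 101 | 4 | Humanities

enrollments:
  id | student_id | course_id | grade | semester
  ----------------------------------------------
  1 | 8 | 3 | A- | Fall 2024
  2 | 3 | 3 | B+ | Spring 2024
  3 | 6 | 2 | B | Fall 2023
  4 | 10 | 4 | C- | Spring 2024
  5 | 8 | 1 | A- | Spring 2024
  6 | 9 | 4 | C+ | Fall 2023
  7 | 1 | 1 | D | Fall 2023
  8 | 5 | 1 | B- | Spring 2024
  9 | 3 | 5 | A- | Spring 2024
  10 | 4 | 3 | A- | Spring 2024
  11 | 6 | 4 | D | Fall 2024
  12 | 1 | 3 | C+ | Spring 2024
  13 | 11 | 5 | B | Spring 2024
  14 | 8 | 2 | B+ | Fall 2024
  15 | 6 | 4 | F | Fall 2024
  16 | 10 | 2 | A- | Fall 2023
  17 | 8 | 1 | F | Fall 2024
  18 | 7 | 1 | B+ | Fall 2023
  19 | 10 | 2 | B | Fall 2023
SELECT p.name FROM courses p LEFT JOIN enrollments c ON c.course_id = p.id WHERE c.id IS NULL

Execution result:
(no rows)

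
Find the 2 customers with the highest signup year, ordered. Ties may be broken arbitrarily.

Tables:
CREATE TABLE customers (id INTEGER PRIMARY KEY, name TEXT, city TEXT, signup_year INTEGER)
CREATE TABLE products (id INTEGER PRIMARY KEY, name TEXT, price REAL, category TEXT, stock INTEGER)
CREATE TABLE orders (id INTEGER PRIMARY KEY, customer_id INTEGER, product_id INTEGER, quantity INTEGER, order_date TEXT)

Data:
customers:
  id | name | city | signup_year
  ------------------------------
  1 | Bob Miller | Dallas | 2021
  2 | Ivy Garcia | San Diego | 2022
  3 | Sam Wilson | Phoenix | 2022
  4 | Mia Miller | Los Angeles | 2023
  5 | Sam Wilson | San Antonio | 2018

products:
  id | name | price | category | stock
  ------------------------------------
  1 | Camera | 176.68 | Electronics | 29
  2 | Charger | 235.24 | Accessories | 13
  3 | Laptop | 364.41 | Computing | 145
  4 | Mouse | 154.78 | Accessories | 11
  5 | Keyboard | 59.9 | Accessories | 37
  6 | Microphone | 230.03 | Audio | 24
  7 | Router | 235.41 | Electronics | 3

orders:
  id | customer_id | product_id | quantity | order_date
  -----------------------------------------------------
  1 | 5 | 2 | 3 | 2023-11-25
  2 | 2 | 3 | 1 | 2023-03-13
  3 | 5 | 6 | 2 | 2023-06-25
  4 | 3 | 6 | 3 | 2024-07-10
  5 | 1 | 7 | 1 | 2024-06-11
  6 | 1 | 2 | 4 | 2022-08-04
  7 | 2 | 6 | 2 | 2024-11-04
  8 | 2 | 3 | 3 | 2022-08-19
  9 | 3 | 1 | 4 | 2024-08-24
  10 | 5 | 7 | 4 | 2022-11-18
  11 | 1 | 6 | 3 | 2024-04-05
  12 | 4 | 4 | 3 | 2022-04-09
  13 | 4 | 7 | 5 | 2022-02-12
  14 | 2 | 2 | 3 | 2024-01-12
SELECT name, signup_year FROM customers ORDER BY signup_year DESC LIMIT 2

Execution result:
name | signup_year
Mia Miller | 2023
Ivy Garcia | 2022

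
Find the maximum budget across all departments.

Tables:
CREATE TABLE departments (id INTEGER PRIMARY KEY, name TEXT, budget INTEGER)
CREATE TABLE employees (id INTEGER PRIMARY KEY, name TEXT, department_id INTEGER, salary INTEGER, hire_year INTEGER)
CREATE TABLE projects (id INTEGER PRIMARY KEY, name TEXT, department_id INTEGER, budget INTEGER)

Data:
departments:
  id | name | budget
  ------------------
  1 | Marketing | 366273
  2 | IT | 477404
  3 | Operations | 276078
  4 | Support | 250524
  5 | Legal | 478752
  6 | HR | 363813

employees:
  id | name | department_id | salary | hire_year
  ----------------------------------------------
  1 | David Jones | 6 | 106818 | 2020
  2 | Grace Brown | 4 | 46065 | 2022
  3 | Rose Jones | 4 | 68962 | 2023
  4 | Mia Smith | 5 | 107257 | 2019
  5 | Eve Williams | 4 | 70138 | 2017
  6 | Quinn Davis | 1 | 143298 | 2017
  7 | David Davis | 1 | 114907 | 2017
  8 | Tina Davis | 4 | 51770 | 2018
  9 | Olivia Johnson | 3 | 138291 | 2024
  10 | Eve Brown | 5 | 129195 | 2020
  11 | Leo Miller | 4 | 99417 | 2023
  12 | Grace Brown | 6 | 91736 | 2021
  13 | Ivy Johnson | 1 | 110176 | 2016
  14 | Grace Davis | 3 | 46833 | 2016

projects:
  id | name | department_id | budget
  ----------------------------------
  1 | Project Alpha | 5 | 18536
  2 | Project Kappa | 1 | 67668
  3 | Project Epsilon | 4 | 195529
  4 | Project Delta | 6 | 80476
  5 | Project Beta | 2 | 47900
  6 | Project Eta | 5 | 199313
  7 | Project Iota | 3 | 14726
SELECT MAX(budget) FROM departments

Execution result:
478752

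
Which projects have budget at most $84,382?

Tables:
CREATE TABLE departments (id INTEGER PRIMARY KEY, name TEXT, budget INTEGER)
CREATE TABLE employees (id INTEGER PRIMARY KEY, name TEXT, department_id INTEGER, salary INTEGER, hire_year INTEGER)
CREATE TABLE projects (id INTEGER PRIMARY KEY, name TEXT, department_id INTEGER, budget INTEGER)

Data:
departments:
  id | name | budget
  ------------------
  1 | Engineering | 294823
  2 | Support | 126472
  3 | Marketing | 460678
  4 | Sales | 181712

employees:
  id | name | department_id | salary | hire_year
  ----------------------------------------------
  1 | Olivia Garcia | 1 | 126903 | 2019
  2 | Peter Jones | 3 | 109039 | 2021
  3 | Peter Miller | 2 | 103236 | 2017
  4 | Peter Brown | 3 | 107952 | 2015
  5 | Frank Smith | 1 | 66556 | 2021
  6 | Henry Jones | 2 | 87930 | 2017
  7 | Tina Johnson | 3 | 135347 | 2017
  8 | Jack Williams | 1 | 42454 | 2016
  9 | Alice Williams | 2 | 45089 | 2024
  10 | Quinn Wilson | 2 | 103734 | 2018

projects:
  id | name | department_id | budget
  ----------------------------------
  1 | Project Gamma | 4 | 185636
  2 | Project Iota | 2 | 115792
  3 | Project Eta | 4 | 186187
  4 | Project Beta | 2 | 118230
SELECT name, budget FROM projects WHERE budget <= 84382

Execution result:
(no rows)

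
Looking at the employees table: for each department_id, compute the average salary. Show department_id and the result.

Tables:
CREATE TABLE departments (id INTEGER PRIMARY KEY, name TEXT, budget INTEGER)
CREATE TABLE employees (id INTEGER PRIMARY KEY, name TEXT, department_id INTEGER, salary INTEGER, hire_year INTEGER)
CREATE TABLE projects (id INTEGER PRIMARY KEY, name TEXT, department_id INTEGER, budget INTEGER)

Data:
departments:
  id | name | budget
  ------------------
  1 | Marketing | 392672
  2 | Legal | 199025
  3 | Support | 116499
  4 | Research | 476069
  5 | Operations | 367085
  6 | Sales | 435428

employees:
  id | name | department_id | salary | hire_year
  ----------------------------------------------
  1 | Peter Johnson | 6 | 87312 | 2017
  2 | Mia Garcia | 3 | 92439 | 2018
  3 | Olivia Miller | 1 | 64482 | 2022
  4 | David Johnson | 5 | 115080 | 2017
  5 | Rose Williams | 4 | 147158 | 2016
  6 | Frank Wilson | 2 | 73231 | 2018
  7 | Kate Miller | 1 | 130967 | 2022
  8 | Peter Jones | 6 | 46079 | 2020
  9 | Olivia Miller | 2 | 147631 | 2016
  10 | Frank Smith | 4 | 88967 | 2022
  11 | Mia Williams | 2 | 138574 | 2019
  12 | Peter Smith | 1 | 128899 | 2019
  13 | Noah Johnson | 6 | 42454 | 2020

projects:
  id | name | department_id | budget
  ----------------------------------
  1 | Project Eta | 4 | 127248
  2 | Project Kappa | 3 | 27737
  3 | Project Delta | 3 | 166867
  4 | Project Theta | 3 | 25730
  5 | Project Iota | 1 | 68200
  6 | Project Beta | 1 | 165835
SELECT department_id, AVG(salary) AS avg_salary FROM employees GROUP BY department_id

Execution result:
department_id | avg_salary
1 | 108116.00
2 | 119812.00
3 | 92439.00
4 | 118062.50
5 | 115080.00
6 | 58615.00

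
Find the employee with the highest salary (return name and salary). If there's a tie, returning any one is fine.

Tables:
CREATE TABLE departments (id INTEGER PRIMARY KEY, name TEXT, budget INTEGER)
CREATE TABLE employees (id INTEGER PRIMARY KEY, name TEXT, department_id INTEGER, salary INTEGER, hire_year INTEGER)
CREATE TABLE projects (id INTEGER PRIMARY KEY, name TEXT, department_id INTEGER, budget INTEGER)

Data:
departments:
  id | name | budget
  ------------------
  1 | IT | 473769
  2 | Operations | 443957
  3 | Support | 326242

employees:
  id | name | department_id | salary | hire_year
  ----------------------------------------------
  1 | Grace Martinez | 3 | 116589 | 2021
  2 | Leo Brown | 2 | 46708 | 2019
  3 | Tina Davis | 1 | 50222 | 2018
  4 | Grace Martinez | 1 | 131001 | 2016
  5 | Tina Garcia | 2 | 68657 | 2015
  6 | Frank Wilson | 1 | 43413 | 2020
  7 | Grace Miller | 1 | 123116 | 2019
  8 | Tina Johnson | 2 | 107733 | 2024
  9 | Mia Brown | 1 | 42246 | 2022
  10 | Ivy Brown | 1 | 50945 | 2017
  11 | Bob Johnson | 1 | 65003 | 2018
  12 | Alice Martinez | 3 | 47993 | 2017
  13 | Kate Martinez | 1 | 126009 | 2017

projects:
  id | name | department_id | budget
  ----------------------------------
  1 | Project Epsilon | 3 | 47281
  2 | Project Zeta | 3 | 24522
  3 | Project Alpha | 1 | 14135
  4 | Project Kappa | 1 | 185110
SELECT name, salary FROM employees ORDER BY salary DESC LIMIT 1

Execution result:
name | salary
Grace Martinez | 131001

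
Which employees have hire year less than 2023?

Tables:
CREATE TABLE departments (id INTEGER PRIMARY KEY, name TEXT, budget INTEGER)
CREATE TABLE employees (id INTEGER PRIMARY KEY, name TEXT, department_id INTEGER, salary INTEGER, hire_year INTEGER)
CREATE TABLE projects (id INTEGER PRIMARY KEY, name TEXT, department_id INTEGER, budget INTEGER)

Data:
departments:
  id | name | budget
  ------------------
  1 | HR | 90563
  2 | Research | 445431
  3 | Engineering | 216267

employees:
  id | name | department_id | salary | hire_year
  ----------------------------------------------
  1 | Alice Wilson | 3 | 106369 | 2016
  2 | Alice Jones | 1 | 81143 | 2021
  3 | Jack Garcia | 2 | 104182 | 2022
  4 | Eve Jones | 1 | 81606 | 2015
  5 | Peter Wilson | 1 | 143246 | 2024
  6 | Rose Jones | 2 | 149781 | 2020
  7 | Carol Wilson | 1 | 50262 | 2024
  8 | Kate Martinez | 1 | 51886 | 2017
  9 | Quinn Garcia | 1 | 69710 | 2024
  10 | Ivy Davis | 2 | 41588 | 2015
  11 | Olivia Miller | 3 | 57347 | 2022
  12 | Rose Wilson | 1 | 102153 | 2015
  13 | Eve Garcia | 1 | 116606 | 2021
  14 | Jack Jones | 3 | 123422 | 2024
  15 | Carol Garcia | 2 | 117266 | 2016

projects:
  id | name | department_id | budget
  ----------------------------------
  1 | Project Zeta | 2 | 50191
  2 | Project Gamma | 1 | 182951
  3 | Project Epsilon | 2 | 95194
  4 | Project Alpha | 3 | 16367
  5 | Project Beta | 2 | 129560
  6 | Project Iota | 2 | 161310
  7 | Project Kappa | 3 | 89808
SELECT name, hire_year FROM employees WHERE hire_year < 2023

Execution result:
name | hire_year
Alice Wilson | 2016
Alice Jones | 2021
Jack Garcia | 2022
Eve Jones | 2015
Rose Jones | 2020
Kate Martinez | 2017
Ivy Davis | 2015
Olivia Miller | 2022
Rose Wilson | 2015
Eve Garcia | 2021
Carol Garcia | 2016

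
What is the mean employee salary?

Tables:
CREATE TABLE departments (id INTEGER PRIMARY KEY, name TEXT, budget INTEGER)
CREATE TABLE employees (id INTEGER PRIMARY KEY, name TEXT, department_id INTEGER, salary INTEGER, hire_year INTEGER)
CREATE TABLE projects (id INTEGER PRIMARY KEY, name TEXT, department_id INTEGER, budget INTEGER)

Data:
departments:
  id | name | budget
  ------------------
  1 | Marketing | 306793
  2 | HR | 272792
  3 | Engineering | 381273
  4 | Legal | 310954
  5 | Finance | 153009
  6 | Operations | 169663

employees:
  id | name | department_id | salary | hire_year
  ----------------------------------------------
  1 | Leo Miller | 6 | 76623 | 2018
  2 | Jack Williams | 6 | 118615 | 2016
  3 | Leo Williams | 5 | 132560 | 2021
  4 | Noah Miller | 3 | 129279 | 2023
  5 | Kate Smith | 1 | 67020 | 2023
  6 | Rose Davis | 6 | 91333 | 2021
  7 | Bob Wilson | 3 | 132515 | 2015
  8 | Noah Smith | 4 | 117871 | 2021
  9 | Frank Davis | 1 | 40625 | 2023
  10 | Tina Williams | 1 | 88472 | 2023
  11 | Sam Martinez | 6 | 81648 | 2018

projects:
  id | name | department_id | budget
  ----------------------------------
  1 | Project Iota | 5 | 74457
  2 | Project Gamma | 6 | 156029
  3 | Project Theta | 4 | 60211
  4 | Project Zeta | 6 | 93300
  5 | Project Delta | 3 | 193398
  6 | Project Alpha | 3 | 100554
SELECT AVG(salary) FROM employees

Execution result:
97869.18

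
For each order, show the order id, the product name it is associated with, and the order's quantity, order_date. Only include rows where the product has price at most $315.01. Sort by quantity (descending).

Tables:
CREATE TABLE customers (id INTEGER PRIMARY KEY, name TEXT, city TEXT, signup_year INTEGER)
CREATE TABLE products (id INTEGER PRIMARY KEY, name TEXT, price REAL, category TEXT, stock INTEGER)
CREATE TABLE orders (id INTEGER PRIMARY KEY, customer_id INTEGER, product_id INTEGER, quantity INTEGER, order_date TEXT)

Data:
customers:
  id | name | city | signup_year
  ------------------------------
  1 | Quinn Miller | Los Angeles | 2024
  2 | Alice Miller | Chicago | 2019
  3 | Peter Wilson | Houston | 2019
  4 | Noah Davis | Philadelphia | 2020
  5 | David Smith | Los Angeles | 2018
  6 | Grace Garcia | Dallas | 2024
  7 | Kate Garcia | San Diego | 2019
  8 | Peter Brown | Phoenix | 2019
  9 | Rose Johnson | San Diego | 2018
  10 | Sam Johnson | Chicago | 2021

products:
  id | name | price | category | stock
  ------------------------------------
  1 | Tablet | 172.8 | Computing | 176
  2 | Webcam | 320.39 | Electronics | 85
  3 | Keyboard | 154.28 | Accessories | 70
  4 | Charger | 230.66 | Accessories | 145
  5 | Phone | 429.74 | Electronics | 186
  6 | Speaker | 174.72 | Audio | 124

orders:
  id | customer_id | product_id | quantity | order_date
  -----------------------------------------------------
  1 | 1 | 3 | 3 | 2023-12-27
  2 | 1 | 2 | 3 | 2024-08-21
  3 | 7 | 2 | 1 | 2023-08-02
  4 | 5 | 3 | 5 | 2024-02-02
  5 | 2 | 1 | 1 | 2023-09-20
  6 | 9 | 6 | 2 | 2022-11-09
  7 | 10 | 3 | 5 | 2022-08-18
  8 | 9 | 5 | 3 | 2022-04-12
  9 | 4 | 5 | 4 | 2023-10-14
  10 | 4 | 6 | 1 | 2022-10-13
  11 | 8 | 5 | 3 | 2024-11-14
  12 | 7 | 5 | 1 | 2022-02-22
SELECT c.id, p.name AS product, c.quantity, c.order_date FROM orders c JOIN products p ON c.product_id = p.id WHERE p.price <= 315.01 ORDER BY c.quantity DESC

Execution result:
id | product | quantity | order_date
4 | Keyboard | 5 | 2024-02-02
7 | Keyboard | 5 | 2022-08-18
1 | Keyboard | 3 | 2023-12-27
6 | Speaker | 2 | 2022-11-09
5 | Tablet | 1 | 2023-09-20
10 | Speaker | 1 | 2022-10-13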